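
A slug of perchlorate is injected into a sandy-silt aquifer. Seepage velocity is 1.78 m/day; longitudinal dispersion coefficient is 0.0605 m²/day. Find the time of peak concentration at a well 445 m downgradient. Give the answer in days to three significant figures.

For the 1D instantaneous-source solution, setting ∂C/∂t = 0 at fixed x gives v²t² + 2Dt − x² = 0, so t = (√(D² + v²x²) − D)/v².
√(D² + v²x²) = √(0.0605² + 1.78² × 445²) = 792.1; v² = 3.1684.
t = (792.1 − 0.0605)/3.1684 = 250 days (vs. the pure-advection estimate x/v = 250 d).

250 days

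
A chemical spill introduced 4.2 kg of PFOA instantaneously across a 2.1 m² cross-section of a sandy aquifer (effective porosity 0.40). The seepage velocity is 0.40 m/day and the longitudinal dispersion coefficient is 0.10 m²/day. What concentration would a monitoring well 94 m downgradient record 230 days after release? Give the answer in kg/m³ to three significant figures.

0.282 kg/m³

For an instantaneous plane source, C(x,t) = M/(n_e·A·√(4πDt)) · exp(−(x−vt)²/(4Dt)), with n_e·A the pore (flow) area.
Plume center vt = 0.40 × 230 = 92 m, so the well at 94 m is 2 m downgradient of the peak.
√(4πDt) = 17.00 m, giving peak height M/(n_e·A·√(4πDt)) = 4.2/(0.40 × 2.1 × 17.00) = 0.2941 kg/m³.
(x−vt)²/(4Dt) = (2)²/(4 × 0.10 × 230) = 0.04348; exp(−0.04348) = 0.9575.
C = 0.2941 × 0.9575 = 0.282 kg/m³.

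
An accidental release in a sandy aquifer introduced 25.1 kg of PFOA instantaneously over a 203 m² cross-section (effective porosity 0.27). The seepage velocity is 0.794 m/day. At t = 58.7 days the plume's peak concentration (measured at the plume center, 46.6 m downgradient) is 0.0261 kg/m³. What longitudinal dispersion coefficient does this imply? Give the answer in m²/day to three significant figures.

0.417 m²/day

At the plume center C_max = M/(n_e·A·√(4πDt)), so D = M²/(4πt·(n_e·A·C_max)²).
n_e·A·C_max = 0.27 × 203 × 0.0261 = 1.431 kg/m.
D = 25.1²/(4π × 58.7 × 1.431²) = 0.417 m²/day.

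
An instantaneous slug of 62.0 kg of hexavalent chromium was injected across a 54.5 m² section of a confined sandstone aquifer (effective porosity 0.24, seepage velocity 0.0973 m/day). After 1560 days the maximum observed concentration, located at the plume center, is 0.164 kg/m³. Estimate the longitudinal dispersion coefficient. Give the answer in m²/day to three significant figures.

0.0426 m²/day

At the plume center C_max = M/(n_e·A·√(4πDt)), so D = M²/(4πt·(n_e·A·C_max)²).
n_e·A·C_max = 0.24 × 54.5 × 0.164 = 2.145 kg/m.
D = 62.0²/(4π × 1560 × 2.145²) = 0.0426 m²/day.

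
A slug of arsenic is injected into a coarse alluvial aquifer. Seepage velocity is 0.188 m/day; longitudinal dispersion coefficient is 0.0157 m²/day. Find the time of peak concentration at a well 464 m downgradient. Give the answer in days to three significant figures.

2470 days

For the 1D instantaneous-source solution, setting ∂C/∂t = 0 at fixed x gives v²t² + 2Dt − x² = 0, so t = (√(D² + v²x²) − D)/v².
√(D² + v²x²) = √(0.0157² + 0.188² × 464²) = 87.23; v² = 0.035344.
t = (87.23 − 0.0157)/0.035344 = 2470 days (vs. the pure-advection estimate x/v = 2470 d).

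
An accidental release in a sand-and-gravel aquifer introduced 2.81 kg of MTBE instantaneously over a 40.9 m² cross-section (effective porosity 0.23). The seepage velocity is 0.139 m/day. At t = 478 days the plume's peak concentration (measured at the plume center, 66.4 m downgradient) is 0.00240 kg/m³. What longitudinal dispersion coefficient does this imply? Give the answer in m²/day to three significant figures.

2.58 m²/day

At the plume center C_max = M/(n_e·A·√(4πDt)), so D = M²/(4πt·(n_e·A·C_max)²).
n_e·A·C_max = 0.23 × 40.9 × 0.00240 = 0.02258 kg/m.
D = 2.81²/(4π × 478 × 0.02258²) = 2.58 m²/day.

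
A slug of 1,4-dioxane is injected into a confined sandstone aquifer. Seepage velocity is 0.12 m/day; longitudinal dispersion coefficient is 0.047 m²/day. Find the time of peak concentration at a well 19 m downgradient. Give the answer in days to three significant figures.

155 days

For the 1D instantaneous-source solution, setting ∂C/∂t = 0 at fixed x gives v²t² + 2Dt − x² = 0, so t = (√(D² + v²x²) − D)/v².
√(D² + v²x²) = √(0.047² + 0.12² × 19²) = 2.280; v² = 0.0144.
t = (2.280 − 0.047)/0.0144 = 155 days (vs. the pure-advection estimate x/v = 158 d).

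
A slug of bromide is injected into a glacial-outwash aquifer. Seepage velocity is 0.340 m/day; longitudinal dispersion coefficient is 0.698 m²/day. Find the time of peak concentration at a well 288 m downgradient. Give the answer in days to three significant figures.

841 days

For the 1D instantaneous-source solution, setting ∂C/∂t = 0 at fixed x gives v²t² + 2Dt − x² = 0, so t = (√(D² + v²x²) − D)/v².
√(D² + v²x²) = √(0.698² + 0.340² × 288²) = 97.92; v² = 0.1156.
t = (97.92 − 0.698)/0.1156 = 841 days (vs. the pure-advection estimate x/v = 847 d).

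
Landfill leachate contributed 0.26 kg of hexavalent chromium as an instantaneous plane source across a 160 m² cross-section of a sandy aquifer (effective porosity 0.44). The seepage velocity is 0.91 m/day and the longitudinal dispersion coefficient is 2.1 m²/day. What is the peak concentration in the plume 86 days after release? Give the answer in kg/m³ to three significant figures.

7.75e-05 kg/m³

The peak of an instantaneous 1D plume sits at x = vt; there the Gaussian factor is 1 and C_max = M/(n_e·A·√(4πDt)), where n_e·A is the pore area the mass is dissolved in.
√(4πDt) = √(4π × 2.1 × 86) = 47.64 m, so C_max = 0.26/(0.44 × 160 × 47.64) = 7.75e-05 kg/m³.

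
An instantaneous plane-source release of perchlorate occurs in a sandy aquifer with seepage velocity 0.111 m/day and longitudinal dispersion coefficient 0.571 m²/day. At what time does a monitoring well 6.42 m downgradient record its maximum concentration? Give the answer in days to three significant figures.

For the 1D instantaneous-source solution, setting ∂C/∂t = 0 at fixed x gives v²t² + 2Dt − x² = 0, so t = (√(D² + v²x²) − D)/v².
√(D² + v²x²) = √(0.571² + 0.111² × 6.42²) = 0.9132; v² = 0.012321.
t = (0.9132 − 0.571)/0.012321 = 27.8 days (vs. the pure-advection estimate x/v = 57.8 d).

27.8 days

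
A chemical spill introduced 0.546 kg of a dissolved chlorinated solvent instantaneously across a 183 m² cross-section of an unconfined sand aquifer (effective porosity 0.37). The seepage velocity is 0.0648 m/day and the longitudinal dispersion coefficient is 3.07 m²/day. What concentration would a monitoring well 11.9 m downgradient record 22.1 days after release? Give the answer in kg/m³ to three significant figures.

0.000184 kg/m³

For an instantaneous plane source, C(x,t) = M/(n_e·A·√(4πDt)) · exp(−(x−vt)²/(4Dt)), with n_e·A the pore (flow) area.
Plume center vt = 0.0648 × 22.1 = 1.43208 m, so the well at 11.9 m is 10.46792 m downgradient of the peak.
√(4πDt) = 29.20 m, giving peak height M/(n_e·A·√(4πDt)) = 0.546/(0.37 × 183 × 29.20) = 0.0002762 kg/m³.
(x−vt)²/(4Dt) = (10.46792)²/(4 × 3.07 × 22.1) = 0.4038; exp(−0.4038) = 0.6678.
C = 0.0002762 × 0.6678 = 0.000184 kg/m³.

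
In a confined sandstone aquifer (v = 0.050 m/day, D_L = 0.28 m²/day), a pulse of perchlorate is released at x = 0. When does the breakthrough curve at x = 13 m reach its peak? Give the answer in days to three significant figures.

For the 1D instantaneous-source solution, setting ∂C/∂t = 0 at fixed x gives v²t² + 2Dt − x² = 0, so t = (√(D² + v²x²) − D)/v².
√(D² + v²x²) = √(0.28² + 0.050² × 13²) = 0.7077; v² = 0.0025.
t = (0.7077 − 0.28)/0.0025 = 171 days (vs. the pure-advection estimate x/v = 260 d).

171 days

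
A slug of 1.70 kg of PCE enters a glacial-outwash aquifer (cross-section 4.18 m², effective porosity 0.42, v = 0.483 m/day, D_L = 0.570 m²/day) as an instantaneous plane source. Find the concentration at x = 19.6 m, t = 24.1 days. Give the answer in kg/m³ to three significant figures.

0.0233 kg/m³

For an instantaneous plane source, C(x,t) = M/(n_e·A·√(4πDt)) · exp(−(x−vt)²/(4Dt)), with n_e·A the pore (flow) area.
Plume center vt = 0.483 × 24.1 = 11.6403 m, so the well at 19.6 m is 7.9597 m downgradient of the peak.
√(4πDt) = 13.14 m, giving peak height M/(n_e·A·√(4πDt)) = 1.70/(0.42 × 4.18 × 13.14) = 0.07369 kg/m³.
(x−vt)²/(4Dt) = (7.9597)²/(4 × 0.570 × 24.1) = 1.153; exp(−1.153) = 0.3157.
C = 0.07369 × 0.3157 = 0.0233 kg/m³.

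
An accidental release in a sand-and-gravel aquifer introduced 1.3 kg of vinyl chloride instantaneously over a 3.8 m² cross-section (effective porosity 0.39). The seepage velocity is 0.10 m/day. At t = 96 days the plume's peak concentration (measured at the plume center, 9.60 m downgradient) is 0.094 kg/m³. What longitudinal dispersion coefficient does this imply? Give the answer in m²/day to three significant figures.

0.0722 m²/day

At the plume center C_max = M/(n_e·A·√(4πDt)), so D = M²/(4πt·(n_e·A·C_max)²).
n_e·A·C_max = 0.39 × 3.8 × 0.094 = 0.1393 kg/m.
D = 1.3²/(4π × 96 × 0.1393²) = 0.0722 m²/day.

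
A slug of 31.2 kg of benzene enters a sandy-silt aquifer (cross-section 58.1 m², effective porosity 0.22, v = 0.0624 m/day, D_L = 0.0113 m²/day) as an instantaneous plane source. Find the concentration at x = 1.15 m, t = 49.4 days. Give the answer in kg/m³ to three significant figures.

For an instantaneous plane source, C(x,t) = M/(n_e·A·√(4πDt)) · exp(−(x−vt)²/(4Dt)), with n_e·A the pore (flow) area.
Plume center vt = 0.0624 × 49.4 = 3.08256 m, so the well at 1.15 m is 1.93256 m upgradient of the peak.
√(4πDt) = 2.649 m, giving peak height M/(n_e·A·√(4πDt)) = 31.2/(0.22 × 58.1 × 2.649) = 0.9215 kg/m³.
(x−vt)²/(4Dt) = (-1.93256)²/(4 × 0.0113 × 49.4) = 1.673; exp(−1.673) = 0.1877.
C = 0.9215 × 0.1877 = 0.173 kg/m³.

0.173 kg/m³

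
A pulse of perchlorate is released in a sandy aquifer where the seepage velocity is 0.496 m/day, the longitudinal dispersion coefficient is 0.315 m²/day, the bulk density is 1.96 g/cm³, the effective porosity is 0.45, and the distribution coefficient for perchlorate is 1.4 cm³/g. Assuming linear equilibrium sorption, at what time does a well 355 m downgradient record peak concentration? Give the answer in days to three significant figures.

Retardation factor R = 1 + ρ_b·K_d/n = 1 + 1.96 × 1.4/0.45 = 7.098.
Sorption retards both mechanisms: v_R = v/R = 0.06988 m/day, D_R = D/R = 0.04438 m²/day.
Peak time from v_R²t² + 2D_R t − x² = 0: t = (√(D_R² + v_R²x²) − D_R)/v_R².
√(D_R² + v_R²x²) = √(0.04438² + 0.06988² × 355²) = 24.81; v_R² = 0.004883.
t = (24.81 − 0.04438)/0.004883 = 5070 days.

5070 days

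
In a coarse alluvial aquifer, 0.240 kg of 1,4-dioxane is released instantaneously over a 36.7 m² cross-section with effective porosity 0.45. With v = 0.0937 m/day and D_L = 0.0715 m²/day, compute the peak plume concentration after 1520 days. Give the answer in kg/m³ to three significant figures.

The peak of an instantaneous 1D plume sits at x = vt; there the Gaussian factor is 1 and C_max = M/(n_e·A·√(4πDt)), where n_e·A is the pore area the mass is dissolved in.
√(4πDt) = √(4π × 0.0715 × 1520) = 36.96 m, so C_max = 0.240/(0.45 × 36.7 × 36.96) = 0.000393 kg/m³.

0.000393 kg/m³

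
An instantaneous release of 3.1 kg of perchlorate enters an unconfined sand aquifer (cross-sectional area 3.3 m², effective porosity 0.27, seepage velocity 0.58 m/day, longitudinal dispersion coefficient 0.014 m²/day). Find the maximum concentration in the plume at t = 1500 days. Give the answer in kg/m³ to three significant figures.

The peak of an instantaneous 1D plume sits at x = vt; there the Gaussian factor is 1 and C_max = M/(n_e·A·√(4πDt)), where n_e·A is the pore area the mass is dissolved in.
√(4πDt) = √(4π × 0.014 × 1500) = 16.24 m, so C_max = 3.1/(0.27 × 3.3 × 16.24) = 0.214 kg/m³.

0.214 kg/m³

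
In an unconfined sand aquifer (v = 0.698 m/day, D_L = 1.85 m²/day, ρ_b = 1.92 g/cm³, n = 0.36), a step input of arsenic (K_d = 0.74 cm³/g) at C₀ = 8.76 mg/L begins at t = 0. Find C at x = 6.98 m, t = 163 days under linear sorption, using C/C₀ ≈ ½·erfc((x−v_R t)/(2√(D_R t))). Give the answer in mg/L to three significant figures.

8.12 mg/L

Retardation factor R = 1 + ρ_b·K_d/n = 1 + 1.92 × 0.74/0.36 = 4.947.
Sorption retards both mechanisms: v_R = v/R = 0.1411 m/day, D_R = D/R = 0.3740 m²/day.
v_R·t = 0.1411 × 163 = 22.9993 m; 2√(D_R t) = 15.62 m; argument = (6.98 − 22.9993)/15.62 = -1.026.
C = C₀ × ½·erfc(-1.026) = 8.76 × 0.9266 = 8.12 mg/L.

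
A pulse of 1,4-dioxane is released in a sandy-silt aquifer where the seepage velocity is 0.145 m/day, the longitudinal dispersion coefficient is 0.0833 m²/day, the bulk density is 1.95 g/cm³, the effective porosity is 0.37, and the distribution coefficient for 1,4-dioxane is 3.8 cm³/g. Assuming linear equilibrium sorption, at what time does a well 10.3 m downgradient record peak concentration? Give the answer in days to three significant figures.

1410 days

Retardation factor R = 1 + ρ_b·K_d/n = 1 + 1.95 × 3.8/0.37 = 21.03.
Sorption retards both mechanisms: v_R = v/R = 0.006895 m/day, D_R = D/R = 0.003961 m²/day.
Peak time from v_R²t² + 2D_R t − x² = 0: t = (√(D_R² + v_R²x²) − D_R)/v_R².
√(D_R² + v_R²x²) = √(0.003961² + 0.006895² × 10.3²) = 0.07113; v_R² = 4.754e-05.
t = (0.07113 − 0.003961)/4.754e-05 = 1410 days.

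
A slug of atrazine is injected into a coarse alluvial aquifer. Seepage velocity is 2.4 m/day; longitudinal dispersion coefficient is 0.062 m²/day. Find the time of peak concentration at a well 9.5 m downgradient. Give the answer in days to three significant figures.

3.95 days

For the 1D instantaneous-source solution, setting ∂C/∂t = 0 at fixed x gives v²t² + 2Dt − x² = 0, so t = (√(D² + v²x²) − D)/v².
√(D² + v²x²) = √(0.062² + 2.4² × 9.5²) = 22.80; v² = 5.76.
t = (22.80 − 0.062)/5.76 = 3.95 days (vs. the pure-advection estimate x/v = 3.96 d).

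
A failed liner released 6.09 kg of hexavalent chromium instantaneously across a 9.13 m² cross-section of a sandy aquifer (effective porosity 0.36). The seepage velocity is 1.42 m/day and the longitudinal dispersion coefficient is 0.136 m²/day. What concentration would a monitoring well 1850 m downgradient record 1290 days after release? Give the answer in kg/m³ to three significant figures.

For an instantaneous plane source, C(x,t) = M/(n_e·A·√(4πDt)) · exp(−(x−vt)²/(4Dt)), with n_e·A the pore (flow) area.
Plume center vt = 1.42 × 1290 = 1831.8 m, so the well at 1850 m is 18.2 m downgradient of the peak.
√(4πDt) = 46.95 m, giving peak height M/(n_e·A·√(4πDt)) = 6.09/(0.36 × 9.13 × 46.95) = 0.03946 kg/m³.
(x−vt)²/(4Dt) = (18.2)²/(4 × 0.136 × 1290) = 0.4720; exp(−0.4720) = 0.6238.
C = 0.03946 × 0.6238 = 0.0246 kg/m³.

0.0246 kg/m³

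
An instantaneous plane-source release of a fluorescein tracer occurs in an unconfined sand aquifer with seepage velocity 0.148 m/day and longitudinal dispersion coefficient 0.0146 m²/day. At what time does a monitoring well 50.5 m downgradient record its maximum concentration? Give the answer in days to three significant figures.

For the 1D instantaneous-source solution, setting ∂C/∂t = 0 at fixed x gives v²t² + 2Dt − x² = 0, so t = (√(D² + v²x²) − D)/v².
√(D² + v²x²) = √(0.0146² + 0.148² × 50.5²) = 7.474; v² = 0.021904.
t = (7.474 − 0.0146)/0.021904 = 341 days (vs. the pure-advection estimate x/v = 341 d).

341 days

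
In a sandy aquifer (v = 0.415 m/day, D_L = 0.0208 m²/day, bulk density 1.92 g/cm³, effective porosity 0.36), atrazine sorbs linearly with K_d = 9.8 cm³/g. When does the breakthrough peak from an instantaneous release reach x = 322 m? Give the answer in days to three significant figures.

Retardation factor R = 1 + ρ_b·K_d/n = 1 + 1.92 × 9.8/0.36 = 53.27.
Sorption retards both mechanisms: v_R = v/R = 0.007791 m/day, D_R = D/R = 0.0003905 m²/day.
Peak time from v_R²t² + 2D_R t − x² = 0: t = (√(D_R² + v_R²x²) − D_R)/v_R².
√(D_R² + v_R²x²) = √(0.0003905² + 0.007791² × 322²) = 2.509; v_R² = 6.070e-05.
t = (2.509 − 0.0003905)/6.070e-05 = 41300 days.

41300 days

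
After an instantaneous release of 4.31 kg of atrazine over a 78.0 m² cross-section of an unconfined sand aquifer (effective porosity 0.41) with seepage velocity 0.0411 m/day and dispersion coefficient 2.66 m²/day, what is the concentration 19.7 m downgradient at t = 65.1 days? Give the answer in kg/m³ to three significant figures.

For an instantaneous plane source, C(x,t) = M/(n_e·A·√(4πDt)) · exp(−(x−vt)²/(4Dt)), with n_e·A the pore (flow) area.
Plume center vt = 0.0411 × 65.1 = 2.67561 m, so the well at 19.7 m is 17.02439 m downgradient of the peak.
√(4πDt) = 46.65 m, giving peak height M/(n_e·A·√(4πDt)) = 4.31/(0.41 × 78.0 × 46.65) = 0.002889 kg/m³.
(x−vt)²/(4Dt) = (17.02439)²/(4 × 2.66 × 65.1) = 0.4184; exp(−0.4184) = 0.6581.
C = 0.002889 × 0.6581 = 0.00190 kg/m³.

0.00190 kg/m³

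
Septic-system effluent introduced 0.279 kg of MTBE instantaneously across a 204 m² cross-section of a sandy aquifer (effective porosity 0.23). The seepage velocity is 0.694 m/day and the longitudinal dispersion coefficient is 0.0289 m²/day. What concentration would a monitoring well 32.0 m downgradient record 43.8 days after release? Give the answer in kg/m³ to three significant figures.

For an instantaneous plane source, C(x,t) = M/(n_e·A·√(4πDt)) · exp(−(x−vt)²/(4Dt)), with n_e·A the pore (flow) area.
Plume center vt = 0.694 × 43.8 = 30.3972 m, so the well at 32.0 m is 1.6028 m downgradient of the peak.
√(4πDt) = 3.988 m, giving peak height M/(n_e·A·√(4πDt)) = 0.279/(0.23 × 204 × 3.988) = 0.001491 kg/m³.
(x−vt)²/(4Dt) = (1.6028)²/(4 × 0.0289 × 43.8) = 0.5074; exp(−0.5074) = 0.6021.
C = 0.001491 × 0.6021 = 0.000898 kg/m³.

0.000898 kg/m³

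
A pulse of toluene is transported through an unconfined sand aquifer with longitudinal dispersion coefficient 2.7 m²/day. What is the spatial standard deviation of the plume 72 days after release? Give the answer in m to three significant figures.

19.7 m

Dispersive spreading gives a Gaussian with σ² = 2Dt; advection only shifts the center.
σ = √(2 × 2.7 × 72) = 19.7 m.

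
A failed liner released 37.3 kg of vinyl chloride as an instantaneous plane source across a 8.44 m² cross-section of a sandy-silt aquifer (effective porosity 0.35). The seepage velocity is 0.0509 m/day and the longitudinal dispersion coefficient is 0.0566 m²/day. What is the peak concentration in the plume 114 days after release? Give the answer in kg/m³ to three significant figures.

1.40 kg/m³

The peak of an instantaneous 1D plume sits at x = vt; there the Gaussian factor is 1 and C_max = M/(n_e·A·√(4πDt)), where n_e·A is the pore area the mass is dissolved in.
√(4πDt) = √(4π × 0.0566 × 114) = 9.005 m, so C_max = 37.3/(0.35 × 8.44 × 9.005) = 1.40 kg/m³.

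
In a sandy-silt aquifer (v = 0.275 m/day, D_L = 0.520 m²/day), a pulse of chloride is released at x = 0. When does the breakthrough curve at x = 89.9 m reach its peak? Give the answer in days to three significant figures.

For the 1D instantaneous-source solution, setting ∂C/∂t = 0 at fixed x gives v²t² + 2Dt − x² = 0, so t = (√(D² + v²x²) − D)/v².
√(D² + v²x²) = √(0.520² + 0.275² × 89.9²) = 24.73; v² = 0.075625.
t = (24.73 − 0.520)/0.075625 = 320 days (vs. the pure-advection estimate x/v = 327 d).

320 days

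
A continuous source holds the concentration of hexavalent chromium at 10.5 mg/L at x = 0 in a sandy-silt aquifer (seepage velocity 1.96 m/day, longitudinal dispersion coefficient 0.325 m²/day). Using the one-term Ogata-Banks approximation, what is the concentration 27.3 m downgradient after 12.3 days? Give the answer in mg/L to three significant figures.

1.36 mg/L

For a continuous step input, C/C₀ ≈ ½·erfc((x−vt)/(2√(Dt))).
vt = 1.96 × 12.3 = 24.108 m and 2√(Dt) = 2√(0.325 × 12.3) = 3.999 m.
Argument (x−vt)/(2√(Dt)) = (27.3 − 24.108)/3.999 = 0.7982; ½·erfc(0.7982) = 0.1295.
C = 10.5 × 0.1295 = 1.36 mg/L.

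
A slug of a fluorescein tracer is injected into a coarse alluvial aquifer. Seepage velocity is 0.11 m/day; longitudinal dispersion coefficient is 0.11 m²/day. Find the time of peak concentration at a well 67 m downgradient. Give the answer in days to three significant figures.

For the 1D instantaneous-source solution, setting ∂C/∂t = 0 at fixed x gives v²t² + 2Dt − x² = 0, so t = (√(D² + v²x²) − D)/v².
√(D² + v²x²) = √(0.11² + 0.11² × 67²) = 7.371; v² = 0.0121.
t = (7.371 − 0.11)/0.0121 = 600 days (vs. the pure-advection estimate x/v = 609 d).

600 days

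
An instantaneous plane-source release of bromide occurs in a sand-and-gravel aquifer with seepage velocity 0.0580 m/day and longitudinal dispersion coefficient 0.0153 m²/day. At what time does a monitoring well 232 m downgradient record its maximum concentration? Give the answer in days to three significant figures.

4000 days

For the 1D instantaneous-source solution, setting ∂C/∂t = 0 at fixed x gives v²t² + 2Dt − x² = 0, so t = (√(D² + v²x²) − D)/v².
√(D² + v²x²) = √(0.0153² + 0.0580² × 232²) = 13.46; v² = 0.003364.
t = (13.46 − 0.0153)/0.003364 = 4000 days (vs. the pure-advection estimate x/v = 4000 d).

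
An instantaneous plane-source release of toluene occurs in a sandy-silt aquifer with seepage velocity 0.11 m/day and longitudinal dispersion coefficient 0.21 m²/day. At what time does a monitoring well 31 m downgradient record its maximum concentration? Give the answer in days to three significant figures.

265 days

For the 1D instantaneous-source solution, setting ∂C/∂t = 0 at fixed x gives v²t² + 2Dt − x² = 0, so t = (√(D² + v²x²) − D)/v².
√(D² + v²x²) = √(0.21² + 0.11² × 31²) = 3.416; v² = 0.0121.
t = (3.416 − 0.21)/0.0121 = 265 days (vs. the pure-advection estimate x/v = 282 d).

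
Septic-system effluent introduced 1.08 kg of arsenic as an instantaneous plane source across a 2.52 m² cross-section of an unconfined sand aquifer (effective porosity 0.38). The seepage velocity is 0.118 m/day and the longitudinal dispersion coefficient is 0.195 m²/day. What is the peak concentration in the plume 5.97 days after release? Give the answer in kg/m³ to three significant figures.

0.295 kg/m³

The peak of an instantaneous 1D plume sits at x = vt; there the Gaussian factor is 1 and C_max = M/(n_e·A·√(4πDt)), where n_e·A is the pore area the mass is dissolved in.
√(4πDt) = √(4π × 0.195 × 5.97) = 3.825 m, so C_max = 1.08/(0.38 × 2.52 × 3.825) = 0.295 kg/m³.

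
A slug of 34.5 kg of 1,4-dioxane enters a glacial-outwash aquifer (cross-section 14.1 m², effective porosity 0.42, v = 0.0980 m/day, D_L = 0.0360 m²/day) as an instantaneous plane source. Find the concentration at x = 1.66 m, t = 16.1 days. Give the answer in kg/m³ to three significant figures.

For an instantaneous plane source, C(x,t) = M/(n_e·A·√(4πDt)) · exp(−(x−vt)²/(4Dt)), with n_e·A the pore (flow) area.
Plume center vt = 0.0980 × 16.1 = 1.5778 m, so the well at 1.66 m is 0.0822 m downgradient of the peak.
√(4πDt) = 2.699 m, giving peak height M/(n_e·A·√(4πDt)) = 34.5/(0.42 × 14.1 × 2.699) = 2.158 kg/m³.
(x−vt)²/(4Dt) = (0.0822)²/(4 × 0.0360 × 16.1) = 0.002914; exp(−0.002914) = 0.9971.
C = 2.158 × 0.9971 = 2.15 kg/m³.

2.15 kg/m³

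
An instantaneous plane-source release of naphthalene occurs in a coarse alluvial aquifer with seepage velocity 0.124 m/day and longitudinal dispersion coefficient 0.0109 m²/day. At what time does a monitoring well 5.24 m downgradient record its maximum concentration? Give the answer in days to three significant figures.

41.6 days

For the 1D instantaneous-source solution, setting ∂C/∂t = 0 at fixed x gives v²t² + 2Dt − x² = 0, so t = (√(D² + v²x²) − D)/v².
√(D² + v²x²) = √(0.0109² + 0.124² × 5.24²) = 0.6499; v² = 0.015376.
t = (0.6499 − 0.0109)/0.015376 = 41.6 days (vs. the pure-advection estimate x/v = 42.3 d).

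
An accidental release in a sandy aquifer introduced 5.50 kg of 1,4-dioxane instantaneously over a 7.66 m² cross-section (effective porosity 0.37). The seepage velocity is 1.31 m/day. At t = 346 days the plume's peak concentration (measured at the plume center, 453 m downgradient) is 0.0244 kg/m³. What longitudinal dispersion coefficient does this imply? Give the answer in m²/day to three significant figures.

1.45 m²/day

At the plume center C_max = M/(n_e·A·√(4πDt)), so D = M²/(4πt·(n_e·A·C_max)²).
n_e·A·C_max = 0.37 × 7.66 × 0.0244 = 0.06915 kg/m.
D = 5.50²/(4π × 346 × 0.06915²) = 1.45 m²/day.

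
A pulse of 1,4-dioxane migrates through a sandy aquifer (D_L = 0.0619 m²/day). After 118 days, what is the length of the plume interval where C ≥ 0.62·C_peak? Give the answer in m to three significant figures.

The plume is Gaussian with σ = √(2Dt) = √(2 × 0.0619 × 118) = 3.822 m.
C/C_peak = exp(−Δx²/(2σ²)) = 0.62 ⇒ Δx = σ·√(−2 ln 0.62) = 3.822 × 0.9778 = 3.737 m.
Width = 2Δx = 7.47 m.

7.47 m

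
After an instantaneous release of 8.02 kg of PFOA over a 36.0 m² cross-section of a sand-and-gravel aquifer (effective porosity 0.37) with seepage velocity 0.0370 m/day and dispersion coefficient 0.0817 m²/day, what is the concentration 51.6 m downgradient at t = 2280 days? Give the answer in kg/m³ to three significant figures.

For an instantaneous plane source, C(x,t) = M/(n_e·A·√(4πDt)) · exp(−(x−vt)²/(4Dt)), with n_e·A the pore (flow) area.
Plume center vt = 0.0370 × 2280 = 84.36 m, so the well at 51.6 m is 32.76 m upgradient of the peak.
√(4πDt) = 48.38 m, giving peak height M/(n_e·A·√(4πDt)) = 8.02/(0.37 × 36.0 × 48.38) = 0.01245 kg/m³.
(x−vt)²/(4Dt) = (-32.76)²/(4 × 0.0817 × 2280) = 1.440; exp(−1.440) = 0.2369.
C = 0.01245 × 0.2369 = 0.00295 kg/m³.

0.00295 kg/m³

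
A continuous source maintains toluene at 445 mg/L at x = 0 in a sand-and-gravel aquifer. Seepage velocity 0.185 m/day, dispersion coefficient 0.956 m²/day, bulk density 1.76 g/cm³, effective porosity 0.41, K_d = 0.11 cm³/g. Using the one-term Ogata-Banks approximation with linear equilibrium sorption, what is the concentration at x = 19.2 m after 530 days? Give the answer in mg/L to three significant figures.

429 mg/L

Retardation factor R = 1 + ρ_b·K_d/n = 1 + 1.76 × 0.11/0.41 = 1.472.
Sorption retards both mechanisms: v_R = v/R = 0.1257 m/day, D_R = D/R = 0.6495 m²/day.
v_R·t = 0.1257 × 530 = 66.621 m; 2√(D_R t) = 37.11 m; argument = (19.2 − 66.621)/37.11 = -1.278.
C = C₀ × ½·erfc(-1.278) = 445 × 0.9646 = 429 mg/L.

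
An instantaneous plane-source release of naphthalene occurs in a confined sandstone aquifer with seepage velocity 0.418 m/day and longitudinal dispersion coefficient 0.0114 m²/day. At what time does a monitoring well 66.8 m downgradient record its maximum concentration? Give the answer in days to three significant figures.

For the 1D instantaneous-source solution, setting ∂C/∂t = 0 at fixed x gives v²t² + 2Dt − x² = 0, so t = (√(D² + v²x²) − D)/v².
√(D² + v²x²) = √(0.0114² + 0.418² × 66.8²) = 27.92; v² = 0.174724.
t = (27.92 − 0.0114)/0.174724 = 160 days (vs. the pure-advection estimate x/v = 160 d).

160 days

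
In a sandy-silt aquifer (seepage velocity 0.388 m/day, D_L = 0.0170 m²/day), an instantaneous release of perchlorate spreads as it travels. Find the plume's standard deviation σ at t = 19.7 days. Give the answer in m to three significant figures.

0.818 m

Dispersive spreading gives a Gaussian with σ² = 2Dt; advection only shifts the center.
σ = √(2 × 0.0170 × 19.7) = 0.818 m.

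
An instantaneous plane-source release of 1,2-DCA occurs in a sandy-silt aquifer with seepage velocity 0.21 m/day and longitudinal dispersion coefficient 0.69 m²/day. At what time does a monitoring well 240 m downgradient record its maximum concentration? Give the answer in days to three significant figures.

1130 days

For the 1D instantaneous-source solution, setting ∂C/∂t = 0 at fixed x gives v²t² + 2Dt − x² = 0, so t = (√(D² + v²x²) − D)/v².
√(D² + v²x²) = √(0.69² + 0.21² × 240²) = 50.40; v² = 0.0441.
t = (50.40 − 0.69)/0.0441 = 1130 days (vs. the pure-advection estimate x/v = 1140 d).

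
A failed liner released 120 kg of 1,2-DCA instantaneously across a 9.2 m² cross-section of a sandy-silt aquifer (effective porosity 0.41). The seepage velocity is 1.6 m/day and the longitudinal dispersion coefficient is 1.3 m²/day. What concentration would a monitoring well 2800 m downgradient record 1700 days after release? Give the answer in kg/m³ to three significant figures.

For an instantaneous plane source, C(x,t) = M/(n_e·A·√(4πDt)) · exp(−(x−vt)²/(4Dt)), with n_e·A the pore (flow) area.
Plume center vt = 1.6 × 1700 = 2720 m, so the well at 2800 m is 80 m downgradient of the peak.
√(4πDt) = 166.6 m, giving peak height M/(n_e·A·√(4πDt)) = 120/(0.41 × 9.2 × 166.6) = 0.1910 kg/m³.
(x−vt)²/(4Dt) = (80)²/(4 × 1.3 × 1700) = 0.7240; exp(−0.7240) = 0.4848.
C = 0.1910 × 0.4848 = 0.0926 kg/m³.

0.0926 kg/m³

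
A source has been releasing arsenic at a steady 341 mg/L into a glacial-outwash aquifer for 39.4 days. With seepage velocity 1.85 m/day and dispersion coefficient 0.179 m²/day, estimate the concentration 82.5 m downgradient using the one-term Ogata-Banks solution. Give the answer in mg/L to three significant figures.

For a continuous step input, C/C₀ ≈ ½·erfc((x−vt)/(2√(Dt))).
vt = 1.85 × 39.4 = 72.89 m and 2√(Dt) = 2√(0.179 × 39.4) = 5.311 m.
Argument (x−vt)/(2√(Dt)) = (82.5 − 72.89)/5.311 = 1.809; ½·erfc(1.809) = 0.005259.
C = 341 × 0.005259 = 1.79 mg/L.

1.79 mg/L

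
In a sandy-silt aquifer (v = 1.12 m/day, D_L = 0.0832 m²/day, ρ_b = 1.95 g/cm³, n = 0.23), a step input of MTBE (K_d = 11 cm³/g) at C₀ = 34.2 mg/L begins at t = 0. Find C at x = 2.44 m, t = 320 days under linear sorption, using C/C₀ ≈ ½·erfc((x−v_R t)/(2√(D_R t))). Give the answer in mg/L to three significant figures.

33.0 mg/L

Retardation factor R = 1 + ρ_b·K_d/n = 1 + 1.95 × 11/0.23 = 94.26.
Sorption retards both mechanisms: v_R = v/R = 0.01188 m/day, D_R = D/R = 0.0008827 m²/day.
v_R·t = 0.01188 × 320 = 3.8016 m; 2√(D_R t) = 1.063 m; argument = (2.44 − 3.8016)/1.063 = -1.281.
C = C₀ × ½·erfc(-1.281) = 34.2 × 0.9650 = 33.0 mg/L.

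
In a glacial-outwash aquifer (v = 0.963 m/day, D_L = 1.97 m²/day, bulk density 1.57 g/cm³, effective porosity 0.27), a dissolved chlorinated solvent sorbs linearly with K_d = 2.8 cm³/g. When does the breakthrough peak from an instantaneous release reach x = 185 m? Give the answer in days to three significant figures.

3280 days

Retardation factor R = 1 + ρ_b·K_d/n = 1 + 1.57 × 2.8/0.27 = 17.28.
Sorption retards both mechanisms: v_R = v/R = 0.05573 m/day, D_R = D/R = 0.1140 m²/day.
Peak time from v_R²t² + 2D_R t − x² = 0: t = (√(D_R² + v_R²x²) − D_R)/v_R².
√(D_R² + v_R²x²) = √(0.1140² + 0.05573² × 185²) = 10.31; v_R² = 0.003106.
t = (10.31 − 0.1140)/0.003106 = 3280 days.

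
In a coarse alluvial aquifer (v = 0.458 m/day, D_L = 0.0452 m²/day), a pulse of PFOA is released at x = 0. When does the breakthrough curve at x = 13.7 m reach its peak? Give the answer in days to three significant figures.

For the 1D instantaneous-source solution, setting ∂C/∂t = 0 at fixed x gives v²t² + 2Dt − x² = 0, so t = (√(D² + v²x²) − D)/v².
√(D² + v²x²) = √(0.0452² + 0.458² × 13.7²) = 6.275; v² = 0.209764.
t = (6.275 − 0.0452)/0.209764 = 29.7 days (vs. the pure-advection estimate x/v = 29.9 d).

29.7 days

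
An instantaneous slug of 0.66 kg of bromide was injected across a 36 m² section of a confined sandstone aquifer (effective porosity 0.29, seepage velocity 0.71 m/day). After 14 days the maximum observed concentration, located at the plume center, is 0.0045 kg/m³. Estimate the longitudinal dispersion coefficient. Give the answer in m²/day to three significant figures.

1.12 m²/day

At the plume center C_max = M/(n_e·A·√(4πDt)), so D = M²/(4πt·(n_e·A·C_max)²).
n_e·A·C_max = 0.29 × 36 × 0.0045 = 0.04698 kg/m.
D = 0.66²/(4π × 14 × 0.04698²) = 1.12 m²/day.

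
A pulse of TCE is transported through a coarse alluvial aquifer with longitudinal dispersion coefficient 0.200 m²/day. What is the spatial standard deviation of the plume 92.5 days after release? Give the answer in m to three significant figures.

Dispersive spreading gives a Gaussian with σ² = 2Dt; advection only shifts the center.
σ = √(2 × 0.200 × 92.5) = 6.08 m.

6.08 m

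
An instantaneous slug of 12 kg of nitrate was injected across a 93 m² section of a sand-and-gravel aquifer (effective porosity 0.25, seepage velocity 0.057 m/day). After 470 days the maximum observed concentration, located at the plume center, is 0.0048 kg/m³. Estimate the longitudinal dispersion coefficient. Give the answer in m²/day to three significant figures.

1.96 m²/day

At the plume center C_max = M/(n_e·A·√(4πDt)), so D = M²/(4πt·(n_e·A·C_max)²).
n_e·A·C_max = 0.25 × 93 × 0.0048 = 0.1116 kg/m.
D = 12²/(4π × 470 × 0.1116²) = 1.96 m²/day.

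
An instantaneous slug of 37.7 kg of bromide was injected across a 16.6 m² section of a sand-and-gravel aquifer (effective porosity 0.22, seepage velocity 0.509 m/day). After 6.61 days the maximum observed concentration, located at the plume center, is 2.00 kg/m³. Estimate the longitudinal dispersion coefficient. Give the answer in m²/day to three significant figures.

At the plume center C_max = M/(n_e·A·√(4πDt)), so D = M²/(4πt·(n_e·A·C_max)²).
n_e·A·C_max = 0.22 × 16.6 × 2.00 = 7.304 kg/m.
D = 37.7²/(4π × 6.61 × 7.304²) = 0.321 m²/day.

0.321 m²/day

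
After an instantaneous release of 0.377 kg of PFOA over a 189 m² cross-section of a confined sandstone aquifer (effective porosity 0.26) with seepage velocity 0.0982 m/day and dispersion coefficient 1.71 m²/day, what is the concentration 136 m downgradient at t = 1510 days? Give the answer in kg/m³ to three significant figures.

For an instantaneous plane source, C(x,t) = M/(n_e·A·√(4πDt)) · exp(−(x−vt)²/(4Dt)), with n_e·A the pore (flow) area.
Plume center vt = 0.0982 × 1510 = 148.282 m, so the well at 136 m is 12.282 m upgradient of the peak.
√(4πDt) = 180.1 m, giving peak height M/(n_e·A·√(4πDt)) = 0.377/(0.26 × 189 × 180.1) = 4.260e-05 kg/m³.
(x−vt)²/(4Dt) = (-12.282)²/(4 × 1.71 × 1510) = 0.01461; exp(−0.01461) = 0.9855.
C = 4.260e-05 × 0.9855 = 4.20e-05 kg/m³.

4.20e-05 kg/m³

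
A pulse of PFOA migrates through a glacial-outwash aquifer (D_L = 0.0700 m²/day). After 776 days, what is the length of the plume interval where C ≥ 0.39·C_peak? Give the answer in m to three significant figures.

The plume is Gaussian with σ = √(2Dt) = √(2 × 0.0700 × 776) = 10.42 m.
C/C_peak = exp(−Δx²/(2σ²)) = 0.39 ⇒ Δx = σ·√(−2 ln 0.39) = 10.42 × 1.372 = 14.30 m.
Width = 2Δx = 28.6 m.

28.6 m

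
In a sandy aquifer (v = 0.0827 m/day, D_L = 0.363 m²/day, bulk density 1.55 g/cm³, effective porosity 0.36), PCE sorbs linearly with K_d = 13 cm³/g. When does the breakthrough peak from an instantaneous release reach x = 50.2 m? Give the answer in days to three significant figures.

31700 days

Retardation factor R = 1 + ρ_b·K_d/n = 1 + 1.55 × 13/0.36 = 56.97.
Sorption retards both mechanisms: v_R = v/R = 0.001452 m/day, D_R = D/R = 0.006372 m²/day.
Peak time from v_R²t² + 2D_R t − x² = 0: t = (√(D_R² + v_R²x²) − D_R)/v_R².
√(D_R² + v_R²x²) = √(0.006372² + 0.001452² × 50.2²) = 0.07317; v_R² = 2.108e-06.
t = (0.07317 − 0.006372)/2.108e-06 = 31700 days.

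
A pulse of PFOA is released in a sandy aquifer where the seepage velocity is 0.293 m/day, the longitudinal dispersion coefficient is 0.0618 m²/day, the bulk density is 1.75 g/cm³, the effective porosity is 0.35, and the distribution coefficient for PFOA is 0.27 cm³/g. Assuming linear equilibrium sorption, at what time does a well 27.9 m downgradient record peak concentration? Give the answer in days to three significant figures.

Retardation factor R = 1 + ρ_b·K_d/n = 1 + 1.75 × 0.27/0.35 = 2.350.
Sorption retards both mechanisms: v_R = v/R = 0.1247 m/day, D_R = D/R = 0.02630 m²/day.
Peak time from v_R²t² + 2D_R t − x² = 0: t = (√(D_R² + v_R²x²) − D_R)/v_R².
√(D_R² + v_R²x²) = √(0.02630² + 0.1247² × 27.9²) = 3.479; v_R² = 0.01555.
t = (3.479 − 0.02630)/0.01555 = 222 days.

222 days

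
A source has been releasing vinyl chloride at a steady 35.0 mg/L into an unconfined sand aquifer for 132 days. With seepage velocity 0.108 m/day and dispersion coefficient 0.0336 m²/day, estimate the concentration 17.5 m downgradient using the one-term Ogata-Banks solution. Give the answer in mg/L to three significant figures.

For a continuous step input, C/C₀ ≈ ½·erfc((x−vt)/(2√(Dt))).
vt = 0.108 × 132 = 14.256 m and 2√(Dt) = 2√(0.0336 × 132) = 4.212 m.
Argument (x−vt)/(2√(Dt)) = (17.5 − 14.256)/4.212 = 0.7702; ½·erfc(0.7702) = 0.1380.
C = 35.0 × 0.1380 = 4.83 mg/L.

4.83 mg/L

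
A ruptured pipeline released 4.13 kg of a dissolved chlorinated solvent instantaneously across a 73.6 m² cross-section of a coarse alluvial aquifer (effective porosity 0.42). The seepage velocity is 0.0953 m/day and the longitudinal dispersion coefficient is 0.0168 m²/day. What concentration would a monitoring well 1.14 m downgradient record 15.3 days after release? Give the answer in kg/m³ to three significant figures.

0.0674 kg/m³

For an instantaneous plane source, C(x,t) = M/(n_e·A·√(4πDt)) · exp(−(x−vt)²/(4Dt)), with n_e·A the pore (flow) area.
Plume center vt = 0.0953 × 15.3 = 1.45809 m, so the well at 1.14 m is 0.31809 m upgradient of the peak.
√(4πDt) = 1.797 m, giving peak height M/(n_e·A·√(4πDt)) = 4.13/(0.42 × 73.6 × 1.797) = 0.07435 kg/m³.
(x−vt)²/(4Dt) = (-0.31809)²/(4 × 0.0168 × 15.3) = 0.09841; exp(−0.09841) = 0.9063.
C = 0.07435 × 0.9063 = 0.0674 kg/m³.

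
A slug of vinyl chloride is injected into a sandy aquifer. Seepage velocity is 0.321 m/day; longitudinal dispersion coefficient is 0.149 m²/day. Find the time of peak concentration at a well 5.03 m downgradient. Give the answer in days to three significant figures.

For the 1D instantaneous-source solution, setting ∂C/∂t = 0 at fixed x gives v²t² + 2Dt − x² = 0, so t = (√(D² + v²x²) − D)/v².
√(D² + v²x²) = √(0.149² + 0.321² × 5.03²) = 1.621; v² = 0.103041.
t = (1.621 − 0.149)/0.103041 = 14.3 days (vs. the pure-advection estimate x/v = 15.7 d).

14.3 days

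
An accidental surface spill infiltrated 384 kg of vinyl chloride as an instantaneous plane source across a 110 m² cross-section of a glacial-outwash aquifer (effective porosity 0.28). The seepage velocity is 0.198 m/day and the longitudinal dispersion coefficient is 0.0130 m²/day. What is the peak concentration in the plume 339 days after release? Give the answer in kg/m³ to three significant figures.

The peak of an instantaneous 1D plume sits at x = vt; there the Gaussian factor is 1 and C_max = M/(n_e·A·√(4πDt)), where n_e·A is the pore area the mass is dissolved in.
√(4πDt) = √(4π × 0.0130 × 339) = 7.442 m, so C_max = 384/(0.28 × 110 × 7.442) = 1.68 kg/m³.

1.68 kg/m³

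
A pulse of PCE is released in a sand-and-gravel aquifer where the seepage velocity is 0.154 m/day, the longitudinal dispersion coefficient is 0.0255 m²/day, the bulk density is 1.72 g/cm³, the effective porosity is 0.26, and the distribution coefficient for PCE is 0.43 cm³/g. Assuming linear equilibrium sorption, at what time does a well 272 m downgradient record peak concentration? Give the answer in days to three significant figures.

Retardation factor R = 1 + ρ_b·K_d/n = 1 + 1.72 × 0.43/0.26 = 3.845.
Sorption retards both mechanisms: v_R = v/R = 0.04005 m/day, D_R = D/R = 0.006632 m²/day.
Peak time from v_R²t² + 2D_R t − x² = 0: t = (√(D_R² + v_R²x²) − D_R)/v_R².
√(D_R² + v_R²x²) = √(0.006632² + 0.04005² × 272²) = 10.89; v_R² = 0.001604.
t = (10.89 − 0.006632)/0.001604 = 6790 days.

6790 days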